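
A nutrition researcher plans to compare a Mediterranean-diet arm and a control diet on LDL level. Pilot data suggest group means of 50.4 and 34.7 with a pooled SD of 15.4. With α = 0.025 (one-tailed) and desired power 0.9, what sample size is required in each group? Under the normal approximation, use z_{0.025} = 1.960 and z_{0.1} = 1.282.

Cohen's d = |M₁ − M₂| / SD_pooled = |50.4 − 34.7| / 15.4 = 15.7 / 15.4 = 1.019.
For two independent groups with equal n: n = 2·((z_{α} + z_β) / d)².
z_{α} + z_β = 1.960 + 1.282 = 3.242.
n = 2 × (3.242 / 1.019)² = 2 × 3.182² = 2 × 10.12 = 20.2.
Round up to the next whole participant.

n = 21 per group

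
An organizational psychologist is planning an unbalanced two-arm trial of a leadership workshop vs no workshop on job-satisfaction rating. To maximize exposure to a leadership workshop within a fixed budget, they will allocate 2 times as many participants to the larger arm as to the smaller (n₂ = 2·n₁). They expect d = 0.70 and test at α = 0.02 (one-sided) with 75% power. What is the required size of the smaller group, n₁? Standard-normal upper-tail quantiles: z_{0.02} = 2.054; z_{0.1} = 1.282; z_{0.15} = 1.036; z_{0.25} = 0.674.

With allocation ratio k = n₂/n₁ = 2, Var(x̄₁−x̄₂) = σ²(1/n₁ + 1/(k·n₁)) = σ²·(k+1)/(k·n₁).
So n₁ = (1 + 1/k)·((z_{α} + z_β)/d)² = 1.500 × (2.728/0.70)².
n₁ = 1.500 × 15.19 = 22.8.
Round up: n₁ = 23, giving n₂ = 2 × 23 = 46.

n₁ = 23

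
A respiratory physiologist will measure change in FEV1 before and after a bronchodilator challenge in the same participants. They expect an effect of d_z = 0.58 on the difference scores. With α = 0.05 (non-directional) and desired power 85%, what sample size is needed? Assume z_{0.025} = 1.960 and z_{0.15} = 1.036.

n = 27 pairs

For a paired (one-sample on differences) test: n = ((z_{α/2} + z_β) / d)².
z_{α/2} + z_β = 1.960 + 1.036 = 2.996.
n = (2.996 / 0.58)² = 5.166² = 26.68.
Round up.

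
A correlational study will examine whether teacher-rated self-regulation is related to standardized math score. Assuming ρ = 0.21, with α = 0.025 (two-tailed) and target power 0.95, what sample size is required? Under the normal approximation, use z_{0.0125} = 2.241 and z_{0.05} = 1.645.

Fisher's z: C = ½·ln((1+r)/(1−r)) = ½·ln(1.5316) = 0.2132.
n = ((z_{α/2} + z_β)/C)² + 3.
(2.241 + 1.645) / 0.2132 = 3.886 / 0.2132 = 18.227.
n = 18.227² + 3 = 332.22 + 3 = 335.2.
Round up.

n = 336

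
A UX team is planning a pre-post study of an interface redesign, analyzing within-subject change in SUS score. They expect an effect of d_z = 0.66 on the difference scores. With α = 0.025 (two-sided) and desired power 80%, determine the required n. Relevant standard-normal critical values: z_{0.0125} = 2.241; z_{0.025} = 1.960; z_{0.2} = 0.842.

n = 22 pairs

For a paired (one-sample on differences) test: n = ((z_{α/2} + z_β) / d)².
z_{α/2} + z_β = 2.241 + 0.842 = 3.083.
n = (3.083 / 0.66)² = 4.671² = 21.82.
Round up.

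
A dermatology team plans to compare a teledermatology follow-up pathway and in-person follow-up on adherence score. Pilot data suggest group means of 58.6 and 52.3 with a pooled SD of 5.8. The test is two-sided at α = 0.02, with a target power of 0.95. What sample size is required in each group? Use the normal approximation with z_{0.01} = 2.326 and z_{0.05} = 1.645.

Cohen's d = |M₁ − M₂| / SD_pooled = |58.6 − 52.3| / 5.8 = 6.3 / 5.8 = 1.086.
For two independent groups with equal n: n = 2·((z_{α/2} + z_β) / d)².
z_{α/2} + z_β = 2.326 + 1.645 = 3.971.
n = 2 × (3.971 / 1.086)² = 2 × 3.657² = 2 × 13.37 = 26.7.
Round up to the next whole participant.

n = 27 per group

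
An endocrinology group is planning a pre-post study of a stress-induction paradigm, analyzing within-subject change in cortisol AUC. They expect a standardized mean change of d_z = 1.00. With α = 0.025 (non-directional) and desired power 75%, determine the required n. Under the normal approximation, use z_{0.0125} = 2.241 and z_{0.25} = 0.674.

For a paired (one-sample on differences) test: n = ((z_{α/2} + z_β) / d)².
z_{α/2} + z_β = 2.241 + 0.674 = 2.915.
n = (2.915 / 1.00)² = 2.915² = 8.50.
Round up.

n = 9 pairs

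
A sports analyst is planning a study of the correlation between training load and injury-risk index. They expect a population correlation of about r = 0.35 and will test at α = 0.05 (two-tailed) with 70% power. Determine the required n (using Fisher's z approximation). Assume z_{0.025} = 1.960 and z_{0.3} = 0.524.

n = 50

Fisher's z: C = ½·ln((1+r)/(1−r)) = ½·ln(2.0769) = 0.3654.
n = ((z_{α/2} + z_β)/C)² + 3.
(1.960 + 0.524) / 0.3654 = 2.484 / 0.3654 = 6.798.
n = 6.798² + 3 = 46.21 + 3 = 49.2.
Round up.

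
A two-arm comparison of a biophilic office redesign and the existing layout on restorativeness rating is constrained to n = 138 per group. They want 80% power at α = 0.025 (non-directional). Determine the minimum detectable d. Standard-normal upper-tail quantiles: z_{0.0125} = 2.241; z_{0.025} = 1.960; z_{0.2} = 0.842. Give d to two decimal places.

d_min ≈ 0.37

For two independent groups of n = 138 each: d_min = (z_{α/2} + z_β)·√(2/n).
z-sum = 2.241 + 0.842 = 3.083.
d_min = 3.083 × √(2/138) = 3.083 × 0.1204 = 0.371.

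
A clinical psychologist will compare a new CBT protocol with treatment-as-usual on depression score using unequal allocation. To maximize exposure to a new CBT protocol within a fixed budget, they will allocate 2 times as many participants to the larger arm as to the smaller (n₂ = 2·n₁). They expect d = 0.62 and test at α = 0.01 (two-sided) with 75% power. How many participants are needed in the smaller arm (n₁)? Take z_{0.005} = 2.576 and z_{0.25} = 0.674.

n₁ = 42

With allocation ratio k = n₂/n₁ = 2, Var(x̄₁−x̄₂) = σ²(1/n₁ + 1/(k·n₁)) = σ²·(k+1)/(k·n₁).
So n₁ = (1 + 1/k)·((z_{α/2} + z_β)/d)² = 1.500 × (3.250/0.62)².
n₁ = 1.500 × 27.48 = 41.2.
Round up: n₁ = 42, giving n₂ = 2 × 42 = 84.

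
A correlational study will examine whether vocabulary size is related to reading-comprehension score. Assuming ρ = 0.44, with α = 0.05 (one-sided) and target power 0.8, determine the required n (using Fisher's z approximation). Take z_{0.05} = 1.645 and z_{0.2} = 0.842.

Fisher's z: C = ½·ln((1+r)/(1−r)) = ½·ln(2.5714) = 0.4722.
n = ((z_{α} + z_β)/C)² + 3.
(1.645 + 0.842) / 0.4722 = 2.487 / 0.4722 = 5.267.
n = 5.267² + 3 = 27.74 + 3 = 30.7.
Round up.

n = 31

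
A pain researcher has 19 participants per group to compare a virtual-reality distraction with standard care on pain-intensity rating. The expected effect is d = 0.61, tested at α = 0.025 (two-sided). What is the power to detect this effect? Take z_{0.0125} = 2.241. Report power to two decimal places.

For two equal groups, power = Φ(d·√(n/2) − z_{α/2}).
d·√(n/2) = 0.61 × √(19/2) = 0.61 × 3.082 = 1.880.
z_β = 1.880 − 2.241 = -0.361.
Power = Φ(-0.361) = 0.359.

power ≈ 0.36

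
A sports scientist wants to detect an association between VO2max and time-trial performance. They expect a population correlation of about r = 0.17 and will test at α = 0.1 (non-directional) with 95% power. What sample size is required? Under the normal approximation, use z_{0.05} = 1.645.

Fisher's z: C = ½·ln((1+r)/(1−r)) = ½·ln(1.4096) = 0.1717.
n = ((z_{α/2} + z_β)/C)² + 3.
(1.645 + 1.645) / 0.1717 = 3.290 / 0.1717 = 19.161.
n = 19.161² + 3 = 367.16 + 3 = 370.2.
Round up.

n = 371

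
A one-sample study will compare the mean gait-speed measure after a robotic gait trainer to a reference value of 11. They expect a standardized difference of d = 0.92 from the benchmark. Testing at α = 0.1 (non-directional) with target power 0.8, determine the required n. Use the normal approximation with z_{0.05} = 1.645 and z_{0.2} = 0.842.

For a one-sample test: n = ((z_{α/2} + z_β) / d)².
z_{α/2} + z_β = 1.645 + 0.842 = 2.487.
n = (2.487 / 0.92)² = 2.703² = 7.31.
Round up.

n = 8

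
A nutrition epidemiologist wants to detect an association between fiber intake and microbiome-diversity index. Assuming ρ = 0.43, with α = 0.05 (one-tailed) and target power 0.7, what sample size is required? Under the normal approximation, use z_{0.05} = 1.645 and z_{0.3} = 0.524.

n = 26

Fisher's z: C = ½·ln((1+r)/(1−r)) = ½·ln(2.5088) = 0.4599.
n = ((z_{α} + z_β)/C)² + 3.
(1.645 + 0.524) / 0.4599 = 2.169 / 0.4599 = 4.716.
n = 4.716² + 3 = 22.24 + 3 = 25.2.
Round up.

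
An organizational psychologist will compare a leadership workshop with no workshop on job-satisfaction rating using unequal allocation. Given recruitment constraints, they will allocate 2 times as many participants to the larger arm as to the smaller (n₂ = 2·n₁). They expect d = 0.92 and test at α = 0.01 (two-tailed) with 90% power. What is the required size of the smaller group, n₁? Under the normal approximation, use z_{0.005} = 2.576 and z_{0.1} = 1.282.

With allocation ratio k = n₂/n₁ = 2, Var(x̄₁−x̄₂) = σ²(1/n₁ + 1/(k·n₁)) = σ²·(k+1)/(k·n₁).
So n₁ = (1 + 1/k)·((z_{α/2} + z_β)/d)² = 1.500 × (3.858/0.92)².
n₁ = 1.500 × 17.59 = 26.4.
Round up: n₁ = 27, giving n₂ = 2 × 27 = 54.

n₁ = 27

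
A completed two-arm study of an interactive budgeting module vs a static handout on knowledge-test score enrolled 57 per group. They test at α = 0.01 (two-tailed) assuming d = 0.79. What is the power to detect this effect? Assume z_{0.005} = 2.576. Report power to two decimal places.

power ≈ 0.95

For two equal groups, power = Φ(d·√(n/2) − z_{α/2}).
d·√(n/2) = 0.79 × √(57/2) = 0.79 × 5.339 = 4.217.
z_β = 4.217 − 2.576 = 1.641.
Power = Φ(1.641) = 0.950.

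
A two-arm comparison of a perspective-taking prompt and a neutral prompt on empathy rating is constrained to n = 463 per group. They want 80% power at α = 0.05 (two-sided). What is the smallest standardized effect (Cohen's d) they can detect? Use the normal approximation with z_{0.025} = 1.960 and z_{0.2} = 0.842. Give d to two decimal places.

For two independent groups of n = 463 each: d_min = (z_{α/2} + z_β)·√(2/n).
z-sum = 1.960 + 0.842 = 2.802.
d_min = 2.802 × √(2/463) = 2.802 × 0.0657 = 0.184.

d_min ≈ 0.18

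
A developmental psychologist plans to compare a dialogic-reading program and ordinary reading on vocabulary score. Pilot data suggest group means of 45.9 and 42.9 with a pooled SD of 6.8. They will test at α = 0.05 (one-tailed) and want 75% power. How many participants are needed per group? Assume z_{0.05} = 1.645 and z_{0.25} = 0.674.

n = 56 per group

Cohen's d = |M₁ − M₂| / SD_pooled = |45.9 − 42.9| / 6.8 = 3.0 / 6.8 = 0.441.
For two independent groups with equal n: n = 2·((z_{α} + z_β) / d)².
z_{α} + z_β = 1.645 + 0.674 = 2.319.
n = 2 × (2.319 / 0.441)² = 2 × 5.259² = 2 × 27.65 = 55.3.
Round up to the next whole participant.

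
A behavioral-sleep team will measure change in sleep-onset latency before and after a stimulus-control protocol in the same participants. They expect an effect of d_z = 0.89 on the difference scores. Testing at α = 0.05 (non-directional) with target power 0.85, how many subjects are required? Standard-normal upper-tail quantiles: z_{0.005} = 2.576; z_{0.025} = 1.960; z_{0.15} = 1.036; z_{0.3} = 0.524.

n = 12 pairs

For a paired (one-sample on differences) test: n = ((z_{α/2} + z_β) / d)².
z_{α/2} + z_β = 1.960 + 1.036 = 2.996.
n = (2.996 / 0.89)² = 3.366² = 11.33.
Round up.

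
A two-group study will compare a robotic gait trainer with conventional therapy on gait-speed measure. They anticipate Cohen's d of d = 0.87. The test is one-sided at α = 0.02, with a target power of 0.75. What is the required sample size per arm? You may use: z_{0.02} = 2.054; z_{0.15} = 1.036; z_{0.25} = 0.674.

n = 20 per group

For two independent groups with equal n: n = 2·((z_{α} + z_β) / d)².
z_{α} + z_β = 2.054 + 0.674 = 2.728.
n = 2 × (2.728 / 0.87)² = 2 × 3.136² = 2 × 9.83 = 19.7.
Round up to the next whole participant.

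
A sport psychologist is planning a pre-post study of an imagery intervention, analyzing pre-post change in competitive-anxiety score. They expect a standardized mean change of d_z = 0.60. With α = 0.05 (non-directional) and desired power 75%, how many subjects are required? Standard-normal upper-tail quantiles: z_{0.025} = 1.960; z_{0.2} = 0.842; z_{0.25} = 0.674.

n = 20 pairs

For a paired (one-sample on differences) test: n = ((z_{α/2} + z_β) / d)².
z_{α/2} + z_β = 1.960 + 0.674 = 2.634.
n = (2.634 / 0.60)² = 4.390² = 19.27.
Round up.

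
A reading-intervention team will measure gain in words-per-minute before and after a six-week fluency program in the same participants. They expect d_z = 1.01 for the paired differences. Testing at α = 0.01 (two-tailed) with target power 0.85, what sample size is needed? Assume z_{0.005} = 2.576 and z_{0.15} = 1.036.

For a paired (one-sample on differences) test: n = ((z_{α/2} + z_β) / d)².
z_{α/2} + z_β = 2.576 + 1.036 = 3.612.
n = (3.612 / 1.01)² = 3.576² = 12.79.
Round up.

n = 13 pairs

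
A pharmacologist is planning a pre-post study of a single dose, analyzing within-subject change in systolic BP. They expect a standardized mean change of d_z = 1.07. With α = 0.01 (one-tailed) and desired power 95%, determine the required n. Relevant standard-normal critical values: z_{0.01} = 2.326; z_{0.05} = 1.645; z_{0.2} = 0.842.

For a paired (one-sample on differences) test: n = ((z_{α} + z_β) / d)².
z_{α} + z_β = 2.326 + 1.645 = 3.971.
n = (3.971 / 1.07)² = 3.711² = 13.77.
Round up.

n = 14 pairs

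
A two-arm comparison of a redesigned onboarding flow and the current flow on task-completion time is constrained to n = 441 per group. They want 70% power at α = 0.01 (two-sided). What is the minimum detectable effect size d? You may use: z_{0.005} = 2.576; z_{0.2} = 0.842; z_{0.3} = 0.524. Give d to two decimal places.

d_min ≈ 0.21

For two independent groups of n = 441 each: d_min = (z_{α/2} + z_β)·√(2/n).
z-sum = 2.576 + 0.524 = 3.100.
d_min = 3.100 × √(2/441) = 3.100 × 0.0673 = 0.209.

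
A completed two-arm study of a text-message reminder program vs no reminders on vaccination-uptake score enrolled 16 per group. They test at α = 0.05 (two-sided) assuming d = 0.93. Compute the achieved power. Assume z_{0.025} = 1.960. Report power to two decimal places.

For two equal groups, power = Φ(d·√(n/2) − z_{α/2}).
d·√(n/2) = 0.93 × √(16/2) = 0.93 × 2.828 = 2.630.
z_β = 2.630 − 1.960 = 0.670.
Power = Φ(0.670) = 0.749.

power ≈ 0.75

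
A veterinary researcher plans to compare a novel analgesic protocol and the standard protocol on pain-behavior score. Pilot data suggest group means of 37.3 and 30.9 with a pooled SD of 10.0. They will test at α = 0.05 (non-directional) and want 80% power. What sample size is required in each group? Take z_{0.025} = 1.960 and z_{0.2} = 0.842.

Cohen's d = |M₁ − M₂| / SD_pooled = |37.3 − 30.9| / 10.0 = 6.4 / 10.0 = 0.640.
For two independent groups with equal n: n = 2·((z_{α/2} + z_β) / d)².
z_{α/2} + z_β = 1.960 + 0.842 = 2.802.
n = 2 × (2.802 / 0.640)² = 2 × 4.378² = 2 × 19.17 = 38.3.
Round up to the next whole participant.

n = 39 per group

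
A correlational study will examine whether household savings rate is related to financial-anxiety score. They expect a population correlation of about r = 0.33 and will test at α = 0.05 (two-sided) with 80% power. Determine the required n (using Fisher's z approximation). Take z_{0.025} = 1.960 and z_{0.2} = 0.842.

n = 70

Fisher's z: C = ½·ln((1+r)/(1−r)) = ½·ln(1.9851) = 0.3428.
n = ((z_{α/2} + z_β)/C)² + 3.
(1.960 + 0.842) / 0.3428 = 2.802 / 0.3428 = 8.174.
n = 8.174² + 3 = 66.81 + 3 = 69.8.
Round up.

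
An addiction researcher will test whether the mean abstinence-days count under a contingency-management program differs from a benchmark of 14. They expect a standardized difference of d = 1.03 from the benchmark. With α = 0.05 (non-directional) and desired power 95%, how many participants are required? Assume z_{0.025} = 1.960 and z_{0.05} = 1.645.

n = 13

For a one-sample test: n = ((z_{α/2} + z_β) / d)².
z_{α/2} + z_β = 1.960 + 1.645 = 3.605.
n = (3.605 / 1.03)² = 3.500² = 12.25.
Round up.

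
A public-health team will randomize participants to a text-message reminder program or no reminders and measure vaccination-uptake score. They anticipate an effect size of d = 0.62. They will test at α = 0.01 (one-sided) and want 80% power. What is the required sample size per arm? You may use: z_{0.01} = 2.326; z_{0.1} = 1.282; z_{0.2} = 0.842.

For two independent groups with equal n: n = 2·((z_{α} + z_β) / d)².
z_{α} + z_β = 2.326 + 0.842 = 3.168.
n = 2 × (3.168 / 0.62)² = 2 × 5.110² = 2 × 26.11 = 52.2.
Round up to the next whole participant.

n = 53 per group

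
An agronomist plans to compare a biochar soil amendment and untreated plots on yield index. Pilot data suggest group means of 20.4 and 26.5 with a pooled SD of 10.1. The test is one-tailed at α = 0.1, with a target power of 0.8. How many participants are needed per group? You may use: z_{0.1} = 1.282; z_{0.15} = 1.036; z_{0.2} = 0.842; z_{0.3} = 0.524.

n = 25 per group

Cohen's d = |M₁ − M₂| / SD_pooled = |20.4 − 26.5| / 10.1 = 6.1 / 10.1 = 0.604.
For two independent groups with equal n: n = 2·((z_{α} + z_β) / d)².
z_{α} + z_β = 1.282 + 0.842 = 2.124.
n = 2 × (2.124 / 0.604)² = 2 × 3.517² = 2 × 12.37 = 24.7.
Round up to the next whole participant.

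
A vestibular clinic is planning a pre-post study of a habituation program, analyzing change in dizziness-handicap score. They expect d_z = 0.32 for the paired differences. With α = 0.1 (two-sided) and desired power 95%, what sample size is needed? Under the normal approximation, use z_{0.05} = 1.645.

For a paired (one-sample on differences) test: n = ((z_{α/2} + z_β) / d)².
z_{α/2} + z_β = 1.645 + 1.645 = 3.290.
n = (3.290 / 0.32)² = 10.281² = 105.70.
Round up.

n = 106 pairs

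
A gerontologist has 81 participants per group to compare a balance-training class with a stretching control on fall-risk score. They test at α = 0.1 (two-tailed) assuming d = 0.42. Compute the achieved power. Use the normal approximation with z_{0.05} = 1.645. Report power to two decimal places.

power ≈ 0.85

For two equal groups, power = Φ(d·√(n/2) − z_{α/2}).
d·√(n/2) = 0.42 × √(81/2) = 0.42 × 6.364 = 2.673.
z_β = 2.673 − 1.645 = 1.028.
Power = Φ(1.028) = 0.848.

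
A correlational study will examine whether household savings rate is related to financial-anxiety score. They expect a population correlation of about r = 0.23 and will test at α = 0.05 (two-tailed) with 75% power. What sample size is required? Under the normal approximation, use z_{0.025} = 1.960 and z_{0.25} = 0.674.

Fisher's z: C = ½·ln((1+r)/(1−r)) = ½·ln(1.5974) = 0.2342.
n = ((z_{α/2} + z_β)/C)² + 3.
(1.960 + 0.674) / 0.2342 = 2.634 / 0.2342 = 11.247.
n = 11.247² + 3 = 126.49 + 3 = 129.5.
Round up.

n = 130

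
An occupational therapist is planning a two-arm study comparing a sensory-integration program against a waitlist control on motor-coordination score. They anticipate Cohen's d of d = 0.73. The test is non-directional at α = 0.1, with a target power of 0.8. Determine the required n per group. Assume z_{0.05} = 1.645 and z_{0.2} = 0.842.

n = 24 per group

For two independent groups with equal n: n = 2·((z_{α/2} + z_β) / d)².
z_{α/2} + z_β = 1.645 + 0.842 = 2.487.
n = 2 × (2.487 / 0.73)² = 2 × 3.407² = 2 × 11.61 = 23.2.
Round up to the next whole participant.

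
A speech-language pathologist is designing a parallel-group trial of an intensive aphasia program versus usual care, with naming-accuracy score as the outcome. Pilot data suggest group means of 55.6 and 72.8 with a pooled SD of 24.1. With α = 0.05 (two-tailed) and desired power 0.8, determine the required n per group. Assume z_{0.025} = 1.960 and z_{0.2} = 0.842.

Cohen's d = |M₁ − M₂| / SD_pooled = |55.6 − 72.8| / 24.1 = 17.2 / 24.1 = 0.714.
For two independent groups with equal n: n = 2·((z_{α/2} + z_β) / d)².
z_{α/2} + z_β = 1.960 + 0.842 = 2.802.
n = 2 × (2.802 / 0.714)² = 2 × 3.924² = 2 × 15.40 = 30.8.
Round up to the next whole participant.

n = 31 per group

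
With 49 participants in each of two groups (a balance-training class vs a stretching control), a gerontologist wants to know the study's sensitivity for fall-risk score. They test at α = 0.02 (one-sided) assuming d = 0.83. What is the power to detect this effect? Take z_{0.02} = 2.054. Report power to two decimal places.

power ≈ 0.98

For two equal groups, power = Φ(d·√(n/2) − z_{α}).
d·√(n/2) = 0.83 × √(49/2) = 0.83 × 4.950 = 4.108.
z_β = 4.108 − 2.054 = 2.054.
Power = Φ(2.054) = 0.980.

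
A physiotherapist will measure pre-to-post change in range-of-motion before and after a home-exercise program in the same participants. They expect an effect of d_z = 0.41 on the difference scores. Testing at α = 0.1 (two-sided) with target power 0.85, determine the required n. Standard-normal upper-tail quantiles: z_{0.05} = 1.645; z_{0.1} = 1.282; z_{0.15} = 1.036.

n = 43 pairs

For a paired (one-sample on differences) test: n = ((z_{α/2} + z_β) / d)².
z_{α/2} + z_β = 1.645 + 1.036 = 2.681.
n = (2.681 / 0.41)² = 6.539² = 42.76.
Round up.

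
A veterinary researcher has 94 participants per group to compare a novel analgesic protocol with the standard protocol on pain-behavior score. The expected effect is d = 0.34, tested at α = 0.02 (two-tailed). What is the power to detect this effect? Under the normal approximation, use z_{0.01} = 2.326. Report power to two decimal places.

For two equal groups, power = Φ(d·√(n/2) − z_{α/2}).
d·√(n/2) = 0.34 × √(94/2) = 0.34 × 6.856 = 2.331.
z_β = 2.331 − 2.326 = 0.005.
Power = Φ(0.005) = 0.502.

power ≈ 0.50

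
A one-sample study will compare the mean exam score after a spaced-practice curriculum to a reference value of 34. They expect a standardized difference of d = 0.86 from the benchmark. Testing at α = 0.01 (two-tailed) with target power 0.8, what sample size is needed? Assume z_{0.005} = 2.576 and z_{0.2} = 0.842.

n = 16

For a one-sample test: n = ((z_{α/2} + z_β) / d)².
z_{α/2} + z_β = 2.576 + 0.842 = 3.418.
n = (3.418 / 0.86)² = 3.974² = 15.80.
Round up.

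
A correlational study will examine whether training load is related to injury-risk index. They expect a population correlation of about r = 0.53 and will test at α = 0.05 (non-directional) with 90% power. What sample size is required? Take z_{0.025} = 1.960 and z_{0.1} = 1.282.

Fisher's z: C = ½·ln((1+r)/(1−r)) = ½·ln(3.2553) = 0.5901.
n = ((z_{α/2} + z_β)/C)² + 3.
(1.960 + 1.282) / 0.5901 = 3.242 / 0.5901 = 5.494.
n = 5.494² + 3 = 30.18 + 3 = 33.2.
Round up.

n = 34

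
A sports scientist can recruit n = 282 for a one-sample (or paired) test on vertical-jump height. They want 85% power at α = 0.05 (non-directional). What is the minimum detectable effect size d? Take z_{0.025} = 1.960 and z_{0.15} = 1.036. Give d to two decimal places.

For a single sample (or paired design) of n = 282: d_min = (z_{α/2} + z_β)/√n.
z-sum = 1.960 + 1.036 = 2.996.
d_min = 2.996 / √282 = 2.996 / 16.793 = 0.178.

d_min ≈ 0.18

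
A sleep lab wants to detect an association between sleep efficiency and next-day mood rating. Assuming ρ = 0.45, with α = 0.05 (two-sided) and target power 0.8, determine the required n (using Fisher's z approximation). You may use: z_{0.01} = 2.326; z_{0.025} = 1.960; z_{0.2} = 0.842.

n = 37

Fisher's z: C = ½·ln((1+r)/(1−r)) = ½·ln(2.6364) = 0.4847.
n = ((z_{α/2} + z_β)/C)² + 3.
(1.960 + 0.842) / 0.4847 = 2.802 / 0.4847 = 5.781.
n = 5.781² + 3 = 33.42 + 3 = 36.4.
Round up.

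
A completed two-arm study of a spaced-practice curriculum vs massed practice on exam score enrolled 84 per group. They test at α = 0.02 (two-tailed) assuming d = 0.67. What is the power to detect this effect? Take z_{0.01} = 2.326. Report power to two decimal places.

For two equal groups, power = Φ(d·√(n/2) − z_{α/2}).
d·√(n/2) = 0.67 × √(84/2) = 0.67 × 6.481 = 4.342.
z_β = 4.342 − 2.326 = 2.016.
Power = Φ(2.016) = 0.978.

power ≈ 0.98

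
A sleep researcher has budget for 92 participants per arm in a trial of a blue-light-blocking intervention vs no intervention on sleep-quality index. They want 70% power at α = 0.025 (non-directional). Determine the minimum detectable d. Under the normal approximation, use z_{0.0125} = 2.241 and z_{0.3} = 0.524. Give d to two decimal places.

d_min ≈ 0.41

For two independent groups of n = 92 each: d_min = (z_{α/2} + z_β)·√(2/n).
z-sum = 2.241 + 0.524 = 2.765.
d_min = 2.765 × √(2/92) = 2.765 × 0.1474 = 0.408.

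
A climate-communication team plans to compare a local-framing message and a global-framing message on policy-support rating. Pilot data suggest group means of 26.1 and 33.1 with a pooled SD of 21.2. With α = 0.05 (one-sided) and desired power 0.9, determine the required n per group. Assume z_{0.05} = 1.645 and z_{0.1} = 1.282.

n = 158 per group

Cohen's d = |M₁ − M₂| / SD_pooled = |26.1 − 33.1| / 21.2 = 7.0 / 21.2 = 0.330.
For two independent groups with equal n: n = 2·((z_{α} + z_β) / d)².
z_{α} + z_β = 1.645 + 1.282 = 2.927.
n = 2 × (2.927 / 0.330)² = 2 × 8.870² = 2 × 78.67 = 157.3.
Round up to the next whole participant.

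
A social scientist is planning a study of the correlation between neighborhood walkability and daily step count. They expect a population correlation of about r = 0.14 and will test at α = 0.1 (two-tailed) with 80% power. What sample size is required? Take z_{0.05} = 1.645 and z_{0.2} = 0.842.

Fisher's z: C = ½·ln((1+r)/(1−r)) = ½·ln(1.3256) = 0.1409.
n = ((z_{α/2} + z_β)/C)² + 3.
(1.645 + 0.842) / 0.1409 = 2.487 / 0.1409 = 17.651.
n = 17.651² + 3 = 311.55 + 3 = 314.6.
Round up.

n = 315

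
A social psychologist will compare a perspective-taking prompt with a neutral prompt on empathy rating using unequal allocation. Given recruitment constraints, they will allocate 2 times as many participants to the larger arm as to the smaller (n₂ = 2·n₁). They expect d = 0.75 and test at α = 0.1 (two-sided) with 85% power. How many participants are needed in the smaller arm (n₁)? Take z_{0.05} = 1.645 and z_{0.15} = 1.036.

With allocation ratio k = n₂/n₁ = 2, Var(x̄₁−x̄₂) = σ²(1/n₁ + 1/(k·n₁)) = σ²·(k+1)/(k·n₁).
So n₁ = (1 + 1/k)·((z_{α/2} + z_β)/d)² = 1.500 × (2.681/0.75)².
n₁ = 1.500 × 12.78 = 19.2.
Round up: n₁ = 20, giving n₂ = 2 × 20 = 40.

n₁ = 20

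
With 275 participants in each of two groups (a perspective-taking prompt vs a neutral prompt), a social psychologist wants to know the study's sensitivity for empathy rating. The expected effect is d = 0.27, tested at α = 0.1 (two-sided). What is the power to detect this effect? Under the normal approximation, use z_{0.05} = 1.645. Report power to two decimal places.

power ≈ 0.94

For two equal groups, power = Φ(d·√(n/2) − z_{α/2}).
d·√(n/2) = 0.27 × √(275/2) = 0.27 × 11.726 = 3.166.
z_β = 3.166 − 1.645 = 1.521.
Power = Φ(1.521) = 0.936.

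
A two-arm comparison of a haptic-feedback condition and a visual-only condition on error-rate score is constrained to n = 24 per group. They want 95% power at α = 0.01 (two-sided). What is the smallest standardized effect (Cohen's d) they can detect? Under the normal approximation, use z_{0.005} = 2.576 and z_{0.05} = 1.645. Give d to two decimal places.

For two independent groups of n = 24 each: d_min = (z_{α/2} + z_β)·√(2/n).
z-sum = 2.576 + 1.645 = 4.221.
d_min = 4.221 × √(2/24) = 4.221 × 0.2887 = 1.218.

d_min ≈ 1.22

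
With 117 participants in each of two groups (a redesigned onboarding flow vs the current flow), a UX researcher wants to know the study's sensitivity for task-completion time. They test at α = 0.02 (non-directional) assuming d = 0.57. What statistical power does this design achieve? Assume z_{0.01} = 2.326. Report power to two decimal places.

For two equal groups, power = Φ(d·√(n/2) − z_{α/2}).
d·√(n/2) = 0.57 × √(117/2) = 0.57 × 7.649 = 4.360.
z_β = 4.360 − 2.326 = 2.034.
Power = Φ(2.034) = 0.979.

power ≈ 0.98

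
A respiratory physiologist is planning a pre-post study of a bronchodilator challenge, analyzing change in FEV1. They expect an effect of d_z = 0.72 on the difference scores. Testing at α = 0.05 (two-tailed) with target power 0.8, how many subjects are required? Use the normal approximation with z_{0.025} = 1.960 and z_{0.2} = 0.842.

n = 16 pairs

For a paired (one-sample on differences) test: n = ((z_{α/2} + z_β) / d)².
z_{α/2} + z_β = 1.960 + 0.842 = 2.802.
n = (2.802 / 0.72)² = 3.892² = 15.15.
Round up.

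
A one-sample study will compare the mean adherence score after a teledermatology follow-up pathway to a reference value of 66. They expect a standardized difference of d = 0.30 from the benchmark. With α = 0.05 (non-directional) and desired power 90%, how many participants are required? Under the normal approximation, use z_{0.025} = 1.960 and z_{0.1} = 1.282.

n = 117

For a one-sample test: n = ((z_{α/2} + z_β) / d)².
z_{α/2} + z_β = 1.960 + 1.282 = 3.242.
n = (3.242 / 0.30)² = 10.807² = 116.78.
Round up.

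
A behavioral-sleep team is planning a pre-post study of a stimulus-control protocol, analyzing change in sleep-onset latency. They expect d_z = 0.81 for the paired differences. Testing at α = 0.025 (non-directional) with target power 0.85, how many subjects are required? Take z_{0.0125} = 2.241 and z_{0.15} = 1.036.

n = 17 pairs

For a paired (one-sample on differences) test: n = ((z_{α/2} + z_β) / d)².
z_{α/2} + z_β = 2.241 + 1.036 = 3.277.
n = (3.277 / 0.81)² = 4.046² = 16.37.
Round up.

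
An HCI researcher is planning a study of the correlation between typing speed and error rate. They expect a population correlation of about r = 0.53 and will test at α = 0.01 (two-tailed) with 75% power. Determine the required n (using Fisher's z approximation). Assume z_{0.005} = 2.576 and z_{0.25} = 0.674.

n = 34

Fisher's z: C = ½·ln((1+r)/(1−r)) = ½·ln(3.2553) = 0.5901.
n = ((z_{α/2} + z_β)/C)² + 3.
(2.576 + 0.674) / 0.5901 = 3.250 / 0.5901 = 5.508.
n = 5.508² + 3 = 30.33 + 3 = 33.3.
Round up.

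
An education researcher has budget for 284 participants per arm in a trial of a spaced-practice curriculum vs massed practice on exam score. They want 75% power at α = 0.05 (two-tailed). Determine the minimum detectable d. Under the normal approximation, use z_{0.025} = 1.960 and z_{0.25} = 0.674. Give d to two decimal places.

d_min ≈ 0.22

For two independent groups of n = 284 each: d_min = (z_{α/2} + z_β)·√(2/n).
z-sum = 1.960 + 0.674 = 2.634.
d_min = 2.634 × √(2/284) = 2.634 × 0.0839 = 0.221.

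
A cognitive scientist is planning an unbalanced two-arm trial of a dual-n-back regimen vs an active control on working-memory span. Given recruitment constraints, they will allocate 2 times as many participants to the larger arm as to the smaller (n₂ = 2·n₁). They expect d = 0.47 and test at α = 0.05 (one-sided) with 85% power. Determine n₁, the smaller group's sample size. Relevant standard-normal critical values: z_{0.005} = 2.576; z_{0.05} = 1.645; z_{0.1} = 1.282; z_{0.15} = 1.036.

n₁ = 49

With allocation ratio k = n₂/n₁ = 2, Var(x̄₁−x̄₂) = σ²(1/n₁ + 1/(k·n₁)) = σ²·(k+1)/(k·n₁).
So n₁ = (1 + 1/k)·((z_{α} + z_β)/d)² = 1.500 × (2.681/0.47)².
n₁ = 1.500 × 32.54 = 48.8.
Round up: n₁ = 49, giving n₂ = 2 × 49 = 98.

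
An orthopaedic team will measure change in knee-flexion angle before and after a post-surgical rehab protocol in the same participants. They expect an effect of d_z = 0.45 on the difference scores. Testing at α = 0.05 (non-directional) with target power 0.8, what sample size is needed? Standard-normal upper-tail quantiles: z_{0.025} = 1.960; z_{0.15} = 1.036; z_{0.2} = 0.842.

For a paired (one-sample on differences) test: n = ((z_{α/2} + z_β) / d)².
z_{α/2} + z_β = 1.960 + 0.842 = 2.802.
n = (2.802 / 0.45)² = 6.227² = 38.77.
Round up.

n = 39 pairs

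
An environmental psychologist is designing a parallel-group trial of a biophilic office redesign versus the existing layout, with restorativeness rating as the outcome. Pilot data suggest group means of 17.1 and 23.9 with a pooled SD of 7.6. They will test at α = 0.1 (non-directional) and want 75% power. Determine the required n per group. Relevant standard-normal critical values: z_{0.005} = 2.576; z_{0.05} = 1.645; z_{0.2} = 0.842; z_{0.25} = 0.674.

Cohen's d = |M₁ − M₂| / SD_pooled = |17.1 − 23.9| / 7.6 = 6.8 / 7.6 = 0.895.
For two independent groups with equal n: n = 2·((z_{α/2} + z_β) / d)².
z_{α/2} + z_β = 1.645 + 0.674 = 2.319.
n = 2 × (2.319 / 0.895)² = 2 × 2.591² = 2 × 6.71 = 13.4.
Round up to the next whole participant.

n = 14 per group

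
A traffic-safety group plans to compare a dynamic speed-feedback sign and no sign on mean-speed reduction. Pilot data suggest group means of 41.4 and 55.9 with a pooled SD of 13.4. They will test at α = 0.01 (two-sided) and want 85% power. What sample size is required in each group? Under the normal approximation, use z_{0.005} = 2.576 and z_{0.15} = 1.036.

n = 23 per group

Cohen's d = |M₁ − M₂| / SD_pooled = |41.4 − 55.9| / 13.4 = 14.5 / 13.4 = 1.082.
For two independent groups with equal n: n = 2·((z_{α/2} + z_β) / d)².
z_{α/2} + z_β = 2.576 + 1.036 = 3.612.
n = 2 × (3.612 / 1.082)² = 2 × 3.338² = 2 × 11.14 = 22.3.
Round up to the next whole participant.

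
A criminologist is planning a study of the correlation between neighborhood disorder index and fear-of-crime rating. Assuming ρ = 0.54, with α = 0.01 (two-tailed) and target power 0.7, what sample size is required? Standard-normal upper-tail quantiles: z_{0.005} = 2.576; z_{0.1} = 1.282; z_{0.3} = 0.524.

Fisher's z: C = ½·ln((1+r)/(1−r)) = ½·ln(3.3478) = 0.6042.
n = ((z_{α/2} + z_β)/C)² + 3.
(2.576 + 0.524) / 0.6042 = 3.100 / 0.6042 = 5.131.
n = 5.131² + 3 = 26.32 + 3 = 29.3.
Round up.

n = 30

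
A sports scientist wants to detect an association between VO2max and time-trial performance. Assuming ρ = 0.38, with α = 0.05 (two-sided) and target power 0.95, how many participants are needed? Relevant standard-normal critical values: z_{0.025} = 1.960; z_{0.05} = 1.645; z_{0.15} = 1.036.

Fisher's z: C = ½·ln((1+r)/(1−r)) = ½·ln(2.2258) = 0.4001.
n = ((z_{α/2} + z_β)/C)² + 3.
(1.960 + 1.645) / 0.4001 = 3.605 / 0.4001 = 9.010.
n = 9.010² + 3 = 81.18 + 3 = 84.2.
Round up.

n = 85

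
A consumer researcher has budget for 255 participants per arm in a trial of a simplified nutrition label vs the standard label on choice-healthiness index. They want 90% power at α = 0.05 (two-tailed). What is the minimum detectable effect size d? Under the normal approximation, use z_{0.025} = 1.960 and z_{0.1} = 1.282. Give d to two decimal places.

For two independent groups of n = 255 each: d_min = (z_{α/2} + z_β)·√(2/n).
z-sum = 1.960 + 1.282 = 3.242.
d_min = 3.242 × √(2/255) = 3.242 × 0.0886 = 0.287.

d_min ≈ 0.29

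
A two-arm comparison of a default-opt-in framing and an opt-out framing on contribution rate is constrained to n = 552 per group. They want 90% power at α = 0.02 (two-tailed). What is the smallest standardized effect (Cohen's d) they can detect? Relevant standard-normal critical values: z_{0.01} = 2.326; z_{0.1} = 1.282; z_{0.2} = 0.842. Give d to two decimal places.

d_min ≈ 0.22

For two independent groups of n = 552 each: d_min = (z_{α/2} + z_β)·√(2/n).
z-sum = 2.326 + 1.282 = 3.608.
d_min = 3.608 × √(2/552) = 3.608 × 0.0602 = 0.217.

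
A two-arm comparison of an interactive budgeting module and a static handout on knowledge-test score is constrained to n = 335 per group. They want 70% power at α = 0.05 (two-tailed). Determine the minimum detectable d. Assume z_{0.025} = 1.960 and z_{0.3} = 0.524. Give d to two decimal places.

For two independent groups of n = 335 each: d_min = (z_{α/2} + z_β)·√(2/n).
z-sum = 1.960 + 0.524 = 2.484.
d_min = 2.484 × √(2/335) = 2.484 × 0.0773 = 0.192.

d_min ≈ 0.19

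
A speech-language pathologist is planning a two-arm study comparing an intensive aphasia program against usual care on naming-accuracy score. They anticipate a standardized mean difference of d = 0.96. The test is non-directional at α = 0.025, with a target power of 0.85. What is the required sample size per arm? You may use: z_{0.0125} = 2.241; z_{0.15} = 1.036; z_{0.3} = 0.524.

For two independent groups with equal n: n = 2·((z_{α/2} + z_β) / d)².
z_{α/2} + z_β = 2.241 + 1.036 = 3.277.
n = 2 × (3.277 / 0.96)² = 2 × 3.414² = 2 × 11.65 = 23.3.
Round up to the next whole participant.

n = 24 per group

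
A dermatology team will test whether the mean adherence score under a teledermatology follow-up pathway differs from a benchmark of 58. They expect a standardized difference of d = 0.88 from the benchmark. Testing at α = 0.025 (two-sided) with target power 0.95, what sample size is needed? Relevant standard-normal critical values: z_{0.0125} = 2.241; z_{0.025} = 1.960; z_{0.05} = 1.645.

n = 20

For a one-sample test: n = ((z_{α/2} + z_β) / d)².
z_{α/2} + z_β = 2.241 + 1.645 = 3.886.
n = (3.886 / 0.88)² = 4.416² = 19.50.
Round up.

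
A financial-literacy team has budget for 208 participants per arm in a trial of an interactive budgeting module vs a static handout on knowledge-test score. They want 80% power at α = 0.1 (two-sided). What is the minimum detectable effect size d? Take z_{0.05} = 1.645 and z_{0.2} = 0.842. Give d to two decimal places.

d_min ≈ 0.24

For two independent groups of n = 208 each: d_min = (z_{α/2} + z_β)·√(2/n).
z-sum = 1.645 + 0.842 = 2.487.
d_min = 2.487 × √(2/208) = 2.487 × 0.0981 = 0.244.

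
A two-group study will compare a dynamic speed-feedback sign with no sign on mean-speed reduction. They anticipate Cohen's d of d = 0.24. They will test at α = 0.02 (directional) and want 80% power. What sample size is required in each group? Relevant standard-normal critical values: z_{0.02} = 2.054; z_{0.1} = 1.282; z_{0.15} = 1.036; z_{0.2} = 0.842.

n = 292 per group

For two independent groups with equal n: n = 2·((z_{α} + z_β) / d)².
z_{α} + z_β = 2.054 + 0.842 = 2.896.
n = 2 × (2.896 / 0.24)² = 2 × 12.067² = 2 × 145.60 = 291.2.
Round up to the next whole participant.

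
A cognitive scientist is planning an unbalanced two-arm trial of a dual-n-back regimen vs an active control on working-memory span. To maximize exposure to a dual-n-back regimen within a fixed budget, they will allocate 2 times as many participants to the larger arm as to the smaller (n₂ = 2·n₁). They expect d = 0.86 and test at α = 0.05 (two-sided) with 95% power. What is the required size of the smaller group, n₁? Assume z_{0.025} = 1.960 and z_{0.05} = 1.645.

n₁ = 27

With allocation ratio k = n₂/n₁ = 2, Var(x̄₁−x̄₂) = σ²(1/n₁ + 1/(k·n₁)) = σ²·(k+1)/(k·n₁).
So n₁ = (1 + 1/k)·((z_{α/2} + z_β)/d)² = 1.500 × (3.605/0.86)².
n₁ = 1.500 × 17.57 = 26.4.
Round up: n₁ = 27, giving n₂ = 2 × 27 = 54.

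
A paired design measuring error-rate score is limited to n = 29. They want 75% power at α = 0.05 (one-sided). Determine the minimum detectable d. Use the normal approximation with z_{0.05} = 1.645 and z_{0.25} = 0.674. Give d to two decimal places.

d_min ≈ 0.43

For a single sample (or paired design) of n = 29: d_min = (z_{α} + z_β)/√n.
z-sum = 1.645 + 0.674 = 2.319.
d_min = 2.319 / √29 = 2.319 / 5.385 = 0.431.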